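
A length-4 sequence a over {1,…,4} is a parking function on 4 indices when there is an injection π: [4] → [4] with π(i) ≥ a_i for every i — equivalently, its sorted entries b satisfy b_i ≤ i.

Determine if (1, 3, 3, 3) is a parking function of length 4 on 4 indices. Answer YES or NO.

Rearranged: b = (1, 3, 3, 3).
  b_1=1 ≤ 1
  b_2=3 > 2
  fails at i=2 ⇒ NO

NO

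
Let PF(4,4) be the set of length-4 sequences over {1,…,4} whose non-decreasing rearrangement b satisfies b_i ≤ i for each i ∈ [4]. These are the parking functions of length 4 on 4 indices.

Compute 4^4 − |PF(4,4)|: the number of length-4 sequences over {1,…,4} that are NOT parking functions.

#PF = (4+1−4)·(4+1)^{4−1} = 1×125 = 125 (Pollak)
Check (2,4,4,3) → sorted (2,3,4,4): b_1=2>1, not a PF.
Total 256; non-PF = 256−125 = 131

131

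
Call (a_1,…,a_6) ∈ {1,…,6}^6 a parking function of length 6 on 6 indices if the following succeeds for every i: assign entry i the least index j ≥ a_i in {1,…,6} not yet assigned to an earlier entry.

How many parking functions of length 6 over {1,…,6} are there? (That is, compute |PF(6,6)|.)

16807

|PF(6,6)| = (7−6)·7^(6−1) = 1·16807 = 16807
One tuple (2,4,3,5,1,1) → sorted (1,1,2,3,4,5): b_i ≤ i ∀i, a PF.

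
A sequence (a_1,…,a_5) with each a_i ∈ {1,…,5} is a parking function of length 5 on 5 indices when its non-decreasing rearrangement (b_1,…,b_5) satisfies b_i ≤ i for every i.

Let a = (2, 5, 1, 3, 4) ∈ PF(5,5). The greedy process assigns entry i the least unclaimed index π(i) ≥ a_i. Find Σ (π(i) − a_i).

0

Σπ(i) = 1+…+5 = 15; Σa = 2+5+1+3+4 = 15; disp = 15−15 = 0.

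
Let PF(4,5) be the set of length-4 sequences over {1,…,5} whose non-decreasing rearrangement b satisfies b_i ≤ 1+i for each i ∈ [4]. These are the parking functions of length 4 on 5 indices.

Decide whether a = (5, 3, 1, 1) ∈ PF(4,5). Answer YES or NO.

YES

Rearranged: b = (1, 1, 3, 5).
  b_1=1 ≤ 2
  b_2=1 ≤ 3
  b_3=3 ≤ 4
  b_4=5 ≤ 5
All bounds hold ⇒ YES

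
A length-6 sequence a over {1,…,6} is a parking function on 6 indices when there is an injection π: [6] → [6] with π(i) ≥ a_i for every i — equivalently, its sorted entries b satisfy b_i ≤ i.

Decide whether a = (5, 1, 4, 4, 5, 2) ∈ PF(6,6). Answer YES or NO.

NO

Sorted: b = (1, 2, 4, 4, 5, 5).
  b_1=1 ≤ 1
  b_2=2 ≤ 2
  b_3=4 > 3
  fails at i=3 ⇒ NO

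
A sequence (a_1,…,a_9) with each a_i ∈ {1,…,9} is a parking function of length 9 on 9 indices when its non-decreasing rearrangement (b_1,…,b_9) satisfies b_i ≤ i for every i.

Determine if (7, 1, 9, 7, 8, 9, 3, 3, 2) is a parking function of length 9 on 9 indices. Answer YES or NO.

NO

Sorted: b = (1, 2, 3, 3, 7, 7, 8, 9, 9).
  b_1=1 ≤ 1
  b_2=2 ≤ 2
  b_3=3 ≤ 3
  b_4=3 ≤ 4
  b_5=7 > 5
  fails at i=5 ⇒ NO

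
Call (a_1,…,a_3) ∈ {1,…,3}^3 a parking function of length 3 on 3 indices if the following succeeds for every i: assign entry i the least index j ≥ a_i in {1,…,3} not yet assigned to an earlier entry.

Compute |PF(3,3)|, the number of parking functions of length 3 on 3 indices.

16

|PF| = (3+1−3)·(3+1)^{3−1} = 1 · 16 = 16 (Konheim–Weiss)
One tuple (2,2,1) → sorted (1,2,2): b_i ≤ i ∀i, a PF.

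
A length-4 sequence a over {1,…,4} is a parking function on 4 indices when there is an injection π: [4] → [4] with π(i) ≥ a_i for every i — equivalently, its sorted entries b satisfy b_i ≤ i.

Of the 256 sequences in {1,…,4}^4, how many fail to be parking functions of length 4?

131

Count = (5−4)·5^(4−1) = 1 · 125 = 125 [KW]
One tuple (3,3,4,4) → sorted (3,3,4,4): b_1=3>1, not a PF.
So 256 − 125 = 131 fail.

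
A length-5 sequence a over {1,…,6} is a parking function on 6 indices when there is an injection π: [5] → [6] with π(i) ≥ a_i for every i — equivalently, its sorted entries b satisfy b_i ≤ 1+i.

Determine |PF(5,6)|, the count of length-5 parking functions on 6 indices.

#PF = (6−5+1)·(6+1)^(5−1) = 2 · 2401 = 4802 (Pollak)
Check (1,5,2,5,3) → sorted (1,2,3,5,5): b_i ≤ 1+i ∀i, a PF.

4802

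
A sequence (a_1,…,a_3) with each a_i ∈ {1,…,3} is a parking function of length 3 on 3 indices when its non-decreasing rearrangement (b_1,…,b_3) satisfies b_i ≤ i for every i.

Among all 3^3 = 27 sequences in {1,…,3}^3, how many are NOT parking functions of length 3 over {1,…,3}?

|PF(3,3)| = (4−3)·4^(3−1) = 1·16 = 16 [KW]
Check (2,2,3) → sorted (2,2,3): b_1=2>1, not a PF.
So 27 − 16 = 11 fail.

11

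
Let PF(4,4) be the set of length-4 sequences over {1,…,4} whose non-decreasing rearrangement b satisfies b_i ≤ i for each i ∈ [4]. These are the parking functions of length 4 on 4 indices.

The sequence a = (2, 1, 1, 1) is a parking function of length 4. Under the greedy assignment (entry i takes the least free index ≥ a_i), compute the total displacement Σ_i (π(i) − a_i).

5

Σπ = 10 ({1..4} each once); Σa = 2+1+1+1 = 5; disp = 10−5 = 5.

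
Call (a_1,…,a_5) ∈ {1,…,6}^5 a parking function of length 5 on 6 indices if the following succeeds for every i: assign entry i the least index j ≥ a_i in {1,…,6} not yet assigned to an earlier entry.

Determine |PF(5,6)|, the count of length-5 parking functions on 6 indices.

4802

|PF| = (7−5)·7^(5−1) = 2 · 2401 = 4802 (Pollak)
Check (5,3,2,1,2) → sorted (1,2,2,3,5): b_i ≤ 1+i ∀i, a PF.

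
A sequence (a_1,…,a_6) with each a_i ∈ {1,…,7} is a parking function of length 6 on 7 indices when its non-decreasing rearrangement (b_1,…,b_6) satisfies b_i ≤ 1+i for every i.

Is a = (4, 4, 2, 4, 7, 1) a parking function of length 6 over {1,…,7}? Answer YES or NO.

YES

Sorted: b = (1, 2, 4, 4, 4, 7).
  b_1=1 ≤ 2
  b_2=2 ≤ 3
  b_3=4 ≤ 4
  b_4=4 ≤ 5
  b_5=4 ≤ 6
  b_6=7 ≤ 7
All bounds hold ⇒ YES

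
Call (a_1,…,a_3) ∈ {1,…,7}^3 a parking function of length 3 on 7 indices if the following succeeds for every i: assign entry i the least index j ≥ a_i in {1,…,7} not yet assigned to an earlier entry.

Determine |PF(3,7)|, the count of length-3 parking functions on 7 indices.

320

Count = (7+1−3)·(7+1)^{3−1} = 5 · 64 = 320 (Konheim–Weiss)
Example (2,5,6) → sorted (2,5,6): b_i ≤ 4+i ∀i, a PF.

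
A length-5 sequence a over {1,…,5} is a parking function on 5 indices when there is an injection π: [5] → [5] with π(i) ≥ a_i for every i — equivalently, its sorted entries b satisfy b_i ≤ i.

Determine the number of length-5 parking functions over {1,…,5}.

|PF(5,5)| = (5+1−5)·(5+1)^{5−1} = 1·1296 = 1296 (Konheim–Weiss)
One tuple (1,1,1,4,4) → sorted (1,1,1,4,4): b_i ≤ i ∀i, a PF.

1296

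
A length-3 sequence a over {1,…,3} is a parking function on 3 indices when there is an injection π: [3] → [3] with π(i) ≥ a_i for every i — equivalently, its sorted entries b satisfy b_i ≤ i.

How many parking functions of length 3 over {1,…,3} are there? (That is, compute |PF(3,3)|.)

16

|PF| = (3−3+1)·(3+1)^(3−1) = 1×16 = 16
Example (1,1,2) → sorted (1,1,2): b_i ≤ i ∀i, a PF.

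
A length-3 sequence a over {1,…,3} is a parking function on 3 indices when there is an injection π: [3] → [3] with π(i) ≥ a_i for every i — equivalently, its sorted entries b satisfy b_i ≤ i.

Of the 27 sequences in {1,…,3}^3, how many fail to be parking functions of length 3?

|PF(3,3)| = (3−3+1)·(3+1)^(3−1) = 1 · 16 = 16 (Pollak)
Check (3,3,3) → sorted (3,3,3): b_1=3>1, not a PF.
3^3 − 16 = 27 − 16 = 11

11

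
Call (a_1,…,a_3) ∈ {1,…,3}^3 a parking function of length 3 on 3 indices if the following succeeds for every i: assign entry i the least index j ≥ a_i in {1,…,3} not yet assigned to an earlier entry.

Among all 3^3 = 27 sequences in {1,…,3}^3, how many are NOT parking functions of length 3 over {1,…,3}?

11

#PF = 1·4^2 = 1×16 = 16
E.g. (3,3,3) → sorted (3,3,3): b_1=3>1, not a PF.
So 27 − 16 = 11 fail.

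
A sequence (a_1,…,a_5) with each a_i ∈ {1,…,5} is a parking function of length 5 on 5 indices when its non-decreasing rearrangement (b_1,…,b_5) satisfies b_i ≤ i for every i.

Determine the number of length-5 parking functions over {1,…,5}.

Count = (5+1−5)·(5+1)^{5−1} = 1×1296 = 1296 (Pollak)
Check (3,2,5,1,3) → sorted (1,2,3,3,5): b_i ≤ i ∀i, a PF.

1296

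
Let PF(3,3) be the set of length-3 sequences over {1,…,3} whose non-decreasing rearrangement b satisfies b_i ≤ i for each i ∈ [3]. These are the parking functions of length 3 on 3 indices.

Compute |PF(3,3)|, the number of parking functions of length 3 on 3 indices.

|PF(3,3)| = (3+1−3)·(3+1)^{3−1} = 1 · 16 = 16 (Konheim–Weiss)
E.g. (2,1,2) → sorted (1,2,2): b_i ≤ i ∀i, a PF.

16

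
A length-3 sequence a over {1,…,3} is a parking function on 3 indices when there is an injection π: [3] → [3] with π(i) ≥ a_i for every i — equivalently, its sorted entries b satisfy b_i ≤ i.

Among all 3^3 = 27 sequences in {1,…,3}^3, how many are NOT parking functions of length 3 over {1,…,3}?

11

|PF(3,3)| = (3−3+1)·(3+1)^(3−1) = 1·16 = 16 (Pollak)
One tuple (2,3,3) → sorted (2,3,3): b_1=2>1, not a PF.
So 27 − 16 = 11 fail.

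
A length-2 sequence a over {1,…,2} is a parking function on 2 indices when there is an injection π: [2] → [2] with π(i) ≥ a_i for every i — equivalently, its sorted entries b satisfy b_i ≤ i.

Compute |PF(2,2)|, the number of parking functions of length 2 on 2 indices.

|PF| = 1·3^1 = 1 · 3 = 3
Check (1,1) → sorted (1,1): b_i ≤ i ∀i, a PF.

3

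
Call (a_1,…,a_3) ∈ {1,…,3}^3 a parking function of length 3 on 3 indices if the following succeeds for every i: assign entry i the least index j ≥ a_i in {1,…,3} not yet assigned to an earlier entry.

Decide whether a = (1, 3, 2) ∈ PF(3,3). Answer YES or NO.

Order a: b = (1, 2, 3).
  b_1=1 ≤ 1
  b_2=2 ≤ 2
  b_3=3 ≤ 3
All bounds hold ⇒ YES

YES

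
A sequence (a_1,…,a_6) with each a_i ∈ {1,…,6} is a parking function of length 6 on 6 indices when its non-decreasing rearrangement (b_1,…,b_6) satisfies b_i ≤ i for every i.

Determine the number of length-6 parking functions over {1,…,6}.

16807

|PF(6,6)| = (6−6+1)·(6+1)^(6−1) = 1×16807 = 16807
Example (3,1,6,3,5,1) → sorted (1,1,3,3,5,6): b_i ≤ i ∀i, a PF.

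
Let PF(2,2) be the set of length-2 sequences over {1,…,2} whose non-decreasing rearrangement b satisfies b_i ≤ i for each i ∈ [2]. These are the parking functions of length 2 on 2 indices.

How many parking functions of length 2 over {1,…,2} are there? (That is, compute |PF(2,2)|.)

3

Count = (2+1−2)·(2+1)^{2−1} = 1×3 = 3 [KW]
Example (2,1) → sorted (1,2): b_i ≤ i ∀i, a PF.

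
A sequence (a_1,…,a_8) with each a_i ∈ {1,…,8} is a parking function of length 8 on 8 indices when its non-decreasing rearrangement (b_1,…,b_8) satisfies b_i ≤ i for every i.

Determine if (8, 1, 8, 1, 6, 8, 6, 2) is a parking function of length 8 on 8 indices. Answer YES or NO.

Rearranged: b = (1, 1, 2, 6, 6, 8, 8, 8).
  b_1=1 ≤ 1
  b_2=1 ≤ 2
  b_3=2 ≤ 3
  b_4=6 > 4
  fails at i=4 ⇒ NO

NO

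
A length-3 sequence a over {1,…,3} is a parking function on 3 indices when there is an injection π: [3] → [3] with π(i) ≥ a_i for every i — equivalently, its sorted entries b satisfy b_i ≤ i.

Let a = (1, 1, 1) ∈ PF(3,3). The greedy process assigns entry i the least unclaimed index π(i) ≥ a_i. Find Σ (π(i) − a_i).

Σπ = 6 ({1..3} each once); Σa = 1+1+1 = 3; disp = 6−3 = 3.

3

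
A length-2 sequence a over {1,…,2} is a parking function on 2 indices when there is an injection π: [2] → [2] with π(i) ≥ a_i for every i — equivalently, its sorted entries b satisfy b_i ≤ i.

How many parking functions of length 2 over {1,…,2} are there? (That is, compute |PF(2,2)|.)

3

Count = (2−2+1)·(2+1)^(2−1) = 1×3 = 3 (Konheim–Weiss)
Example (1,2) → sorted (1,2): b_i ≤ i ∀i, a PF.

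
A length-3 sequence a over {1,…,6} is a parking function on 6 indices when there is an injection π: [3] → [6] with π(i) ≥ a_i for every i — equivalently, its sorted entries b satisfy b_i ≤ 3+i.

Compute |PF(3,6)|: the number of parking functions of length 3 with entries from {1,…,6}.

#PF = (6+1−3)·(6+1)^{3−1} = 4 · 49 = 196 [KW]
One tuple (3,3,3) → sorted (3,3,3): b_i ≤ 3+i ∀i, a PF.

196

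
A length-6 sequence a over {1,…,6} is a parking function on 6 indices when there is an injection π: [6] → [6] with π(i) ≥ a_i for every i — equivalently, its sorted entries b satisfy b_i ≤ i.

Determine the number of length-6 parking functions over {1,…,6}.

16807

Count = (7−6)·7^(6−1) = 1·16807 = 16807 (Pollak)
E.g. (1,1,2,3,1,1) → sorted (1,1,1,1,2,3): b_i ≤ i ∀i, a PF.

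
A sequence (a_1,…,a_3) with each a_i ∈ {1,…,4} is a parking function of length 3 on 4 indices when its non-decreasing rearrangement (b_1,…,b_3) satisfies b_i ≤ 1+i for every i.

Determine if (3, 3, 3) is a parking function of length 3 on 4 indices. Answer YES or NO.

NO

Rearranged: b = (3, 3, 3).
  b_1=3 > 2
  fails at i=1 ⇒ NO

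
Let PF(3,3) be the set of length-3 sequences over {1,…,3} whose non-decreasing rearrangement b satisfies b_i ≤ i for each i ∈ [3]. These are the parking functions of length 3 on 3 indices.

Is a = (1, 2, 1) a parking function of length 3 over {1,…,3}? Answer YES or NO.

Rearranged: b = (1, 1, 2).
  b_1=1 ≤ 1
  b_2=1 ≤ 2
  b_3=2 ≤ 3
All bounds hold ⇒ YES

YES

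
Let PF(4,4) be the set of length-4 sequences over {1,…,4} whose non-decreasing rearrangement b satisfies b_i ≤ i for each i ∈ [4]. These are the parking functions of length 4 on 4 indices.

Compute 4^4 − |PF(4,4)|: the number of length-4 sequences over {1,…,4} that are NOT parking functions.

131

|PF| = 1·5^3 = 1 · 125 = 125 (Pollak)
One tuple (4,2,4,2) → sorted (2,2,4,4): b_1=2>1, not a PF.
4^4 − 125 = 256 − 125 = 131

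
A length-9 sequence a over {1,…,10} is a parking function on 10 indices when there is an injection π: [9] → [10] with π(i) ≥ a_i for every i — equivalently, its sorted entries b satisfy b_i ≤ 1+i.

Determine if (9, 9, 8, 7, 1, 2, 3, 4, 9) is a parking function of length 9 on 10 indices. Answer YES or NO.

Sorted: b = (1, 2, 3, 4, 7, 8, 9, 9, 9).
  b_1=1 ≤ 2
  b_2=2 ≤ 3
  b_3=3 ≤ 4
  b_4=4 ≤ 5
  b_5=7 > 6
  fails at i=5 ⇒ NO

NO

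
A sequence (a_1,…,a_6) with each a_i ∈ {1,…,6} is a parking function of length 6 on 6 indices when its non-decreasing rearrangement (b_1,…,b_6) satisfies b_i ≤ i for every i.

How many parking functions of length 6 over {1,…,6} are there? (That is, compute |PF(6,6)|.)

#PF = (6+1−6)·(6+1)^{6−1} = 1×16807 = 16807 [KW]
Check (1,3,1,1,2,3) → sorted (1,1,1,2,3,3): b_i ≤ i ∀i, a PF.

16807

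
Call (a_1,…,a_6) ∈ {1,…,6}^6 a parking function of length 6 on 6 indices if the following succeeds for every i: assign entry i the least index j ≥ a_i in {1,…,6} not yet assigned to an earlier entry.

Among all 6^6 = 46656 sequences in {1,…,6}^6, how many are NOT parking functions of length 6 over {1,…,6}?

29849

|PF| = (6+1−6)·(6+1)^{6−1} = 1·16807 = 16807
One tuple (5,3,4,4,2,6) → sorted (2,3,4,4,5,6): b_1=2>1, not a PF.
Total 46656; non-PF = 46656−16807 = 29849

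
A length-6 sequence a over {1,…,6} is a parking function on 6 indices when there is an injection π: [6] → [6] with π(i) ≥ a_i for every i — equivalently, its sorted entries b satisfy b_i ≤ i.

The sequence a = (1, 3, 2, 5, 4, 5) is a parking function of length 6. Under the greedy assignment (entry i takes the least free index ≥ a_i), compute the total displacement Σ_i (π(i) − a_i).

Σπ = 21 ({1..6} each once); Σa = 1+3+2+5+4+5 = 20; disp = 21−20 = 1.

1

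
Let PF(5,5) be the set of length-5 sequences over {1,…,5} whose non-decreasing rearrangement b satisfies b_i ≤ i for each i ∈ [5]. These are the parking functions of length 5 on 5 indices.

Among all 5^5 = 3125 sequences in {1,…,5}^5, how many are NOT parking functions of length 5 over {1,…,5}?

1829

|PF| = (5−5+1)·(5+1)^(5−1) = 1 · 1296 = 1296 (Pollak)
Example (5,3,5,2,5) → sorted (2,3,5,5,5): b_1=2>1, not a PF.
5^5 − 1296 = 3125 − 1296 = 1829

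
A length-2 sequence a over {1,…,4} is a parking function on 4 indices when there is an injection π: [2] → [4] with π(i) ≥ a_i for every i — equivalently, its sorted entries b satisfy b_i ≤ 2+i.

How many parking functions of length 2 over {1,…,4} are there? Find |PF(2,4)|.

15

|PF(2,4)| = 3·5^1 = 3×5 = 15
One tuple (2,1) → sorted (1,2): b_i ≤ 2+i ∀i, a PF.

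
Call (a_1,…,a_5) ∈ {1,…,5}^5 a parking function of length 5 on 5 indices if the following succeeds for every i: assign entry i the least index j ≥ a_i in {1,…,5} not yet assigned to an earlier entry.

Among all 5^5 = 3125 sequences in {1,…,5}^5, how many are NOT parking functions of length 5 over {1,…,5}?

1829

|PF(5,5)| = (5−5+1)·(5+1)^(5−1) = 1 · 1296 = 1296 (Pollak)
Check (4,3,5,3,2) → sorted (2,3,3,4,5): b_1=2>1, not a PF.
Total 3125; non-PF = 3125−1296 = 1829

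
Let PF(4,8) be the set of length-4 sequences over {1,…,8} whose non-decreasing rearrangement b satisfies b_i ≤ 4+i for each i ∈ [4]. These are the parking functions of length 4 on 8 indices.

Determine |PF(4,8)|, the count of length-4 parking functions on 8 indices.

3645

|PF(4,8)| = (8+1−4)·(8+1)^{4−1} = 5·729 = 3645 (Pollak)
E.g. (5,1,2,8) → sorted (1,2,5,8): b_i ≤ 4+i ∀i, a PF.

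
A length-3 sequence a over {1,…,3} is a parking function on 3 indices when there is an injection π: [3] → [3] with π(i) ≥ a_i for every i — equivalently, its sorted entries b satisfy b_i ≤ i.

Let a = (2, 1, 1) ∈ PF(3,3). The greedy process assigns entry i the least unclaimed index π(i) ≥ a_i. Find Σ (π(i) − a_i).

Σπ(i) = 1+…+3 = 6; Σa = 2+1+1 = 4; disp = 6−4 = 2.

2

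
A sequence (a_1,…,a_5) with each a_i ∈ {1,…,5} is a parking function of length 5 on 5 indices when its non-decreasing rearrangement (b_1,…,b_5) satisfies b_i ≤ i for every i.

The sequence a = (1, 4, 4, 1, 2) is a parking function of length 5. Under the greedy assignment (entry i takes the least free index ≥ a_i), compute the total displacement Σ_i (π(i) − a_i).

Σπ = 5·6/2 = 15 (π permutes [5]); Σa = 1+4+4+1+2 = 12; disp = 15−12 = 3.

3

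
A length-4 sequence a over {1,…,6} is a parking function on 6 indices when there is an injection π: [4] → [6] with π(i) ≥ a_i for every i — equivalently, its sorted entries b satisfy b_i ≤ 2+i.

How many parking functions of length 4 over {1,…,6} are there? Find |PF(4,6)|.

|PF| = (6+1−4)·(6+1)^{4−1} = 3·343 = 1029
Example (3,4,5,3) → sorted (3,3,4,5): b_i ≤ 2+i ∀i, a PF.

1029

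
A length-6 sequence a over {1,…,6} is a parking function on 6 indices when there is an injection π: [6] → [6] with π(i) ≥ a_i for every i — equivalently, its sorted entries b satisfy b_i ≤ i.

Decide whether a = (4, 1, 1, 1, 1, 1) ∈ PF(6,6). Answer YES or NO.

Order a: b = (1, 1, 1, 1, 1, 4).
  b_1=1 ≤ 1
  b_2=1 ≤ 2
  b_3=1 ≤ 3
  b_4=1 ≤ 4
  b_5=1 ≤ 5
  b_6=4 ≤ 6
All bounds hold ⇒ YES

YES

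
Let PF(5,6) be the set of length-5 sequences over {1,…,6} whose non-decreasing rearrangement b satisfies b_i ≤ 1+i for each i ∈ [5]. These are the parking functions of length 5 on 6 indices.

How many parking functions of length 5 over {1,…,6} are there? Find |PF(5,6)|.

Count = (7−5)·7^(5−1) = 2×2401 = 4802
One tuple (1,1,4,5,3) → sorted (1,1,3,4,5): b_i ≤ 1+i ∀i, a PF.

4802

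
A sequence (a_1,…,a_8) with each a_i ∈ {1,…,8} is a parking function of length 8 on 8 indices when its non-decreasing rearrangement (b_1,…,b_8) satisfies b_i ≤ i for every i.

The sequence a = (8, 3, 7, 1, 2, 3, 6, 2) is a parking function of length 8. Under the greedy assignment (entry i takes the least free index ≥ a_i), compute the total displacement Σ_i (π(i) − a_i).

Σπ = 36 ({1..8} each once); Σa = 8+3+7+1+2+3+6+2 = 32; disp = 36−32 = 4.

4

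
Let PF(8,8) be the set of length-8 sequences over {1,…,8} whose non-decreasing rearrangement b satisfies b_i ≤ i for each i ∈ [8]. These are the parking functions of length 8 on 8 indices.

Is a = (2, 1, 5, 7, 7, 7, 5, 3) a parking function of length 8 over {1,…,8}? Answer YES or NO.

Order a: b = (1, 2, 3, 5, 5, 7, 7, 7).
  b_1=1 ≤ 1
  b_2=2 ≤ 2
  b_3=3 ≤ 3
  b_4=5 > 4
  fails at i=4 ⇒ NO

NO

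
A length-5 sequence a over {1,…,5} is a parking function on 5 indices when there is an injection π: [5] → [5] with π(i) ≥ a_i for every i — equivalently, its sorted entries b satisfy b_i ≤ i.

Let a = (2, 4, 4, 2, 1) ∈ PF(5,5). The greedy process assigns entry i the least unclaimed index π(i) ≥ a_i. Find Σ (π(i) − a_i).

2

Σπ(i) = 1+…+5 = 15; Σa = 2+4+4+2+1 = 13; disp = 15−13 = 2.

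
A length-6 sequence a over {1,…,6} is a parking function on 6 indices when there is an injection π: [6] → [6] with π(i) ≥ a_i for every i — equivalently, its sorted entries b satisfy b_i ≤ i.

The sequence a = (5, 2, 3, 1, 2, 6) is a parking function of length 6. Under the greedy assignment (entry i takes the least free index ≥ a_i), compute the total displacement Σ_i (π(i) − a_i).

Σπ(i) = 1+…+6 = 21; Σa = 5+2+3+1+2+6 = 19; disp = 21−19 = 2.

2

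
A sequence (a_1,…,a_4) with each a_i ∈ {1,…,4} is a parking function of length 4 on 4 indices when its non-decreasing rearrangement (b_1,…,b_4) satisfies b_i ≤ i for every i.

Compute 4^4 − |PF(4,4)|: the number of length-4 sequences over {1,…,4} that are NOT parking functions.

|PF| = (4+1−4)·(4+1)^{4−1} = 1×125 = 125 [KW]
E.g. (2,3,4,2) → sorted (2,2,3,4): b_1=2>1, not a PF.
Total 256; non-PF = 256−125 = 131

131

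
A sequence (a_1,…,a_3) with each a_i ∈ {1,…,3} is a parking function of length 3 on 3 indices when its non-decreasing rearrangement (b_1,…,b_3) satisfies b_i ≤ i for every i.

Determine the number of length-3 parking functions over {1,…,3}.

#PF = (3+1−3)·(3+1)^{3−1} = 1·16 = 16 (Konheim–Weiss)
One tuple (3,1,2) → sorted (1,2,3): b_i ≤ i ∀i, a PF.

16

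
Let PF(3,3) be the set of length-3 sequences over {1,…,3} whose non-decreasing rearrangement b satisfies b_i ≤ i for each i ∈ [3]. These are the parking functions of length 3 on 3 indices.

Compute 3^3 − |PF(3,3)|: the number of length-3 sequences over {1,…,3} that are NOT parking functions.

11

#PF = (3−3+1)·(3+1)^(3−1) = 1×16 = 16 (Pollak)
E.g. (3,3,3) → sorted (3,3,3): b_1=3>1, not a PF.
So 27 − 16 = 11 fail.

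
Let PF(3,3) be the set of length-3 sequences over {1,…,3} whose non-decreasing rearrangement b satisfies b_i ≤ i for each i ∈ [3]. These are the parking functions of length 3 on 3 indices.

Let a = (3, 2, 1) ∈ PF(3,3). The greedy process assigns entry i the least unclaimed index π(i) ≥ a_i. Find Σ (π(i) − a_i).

Σπ(i) = 1+…+3 = 6; Σa = 3+2+1 = 6; disp = 6−6 = 0.

0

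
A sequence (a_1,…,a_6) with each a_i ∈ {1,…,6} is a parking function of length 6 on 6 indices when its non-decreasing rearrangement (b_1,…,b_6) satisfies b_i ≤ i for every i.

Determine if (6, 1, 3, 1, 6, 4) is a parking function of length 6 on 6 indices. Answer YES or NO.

NO

Rearranged: b = (1, 1, 3, 4, 6, 6).
  b_1=1 ≤ 1
  b_2=1 ≤ 2
  b_3=3 ≤ 3
  b_4=4 ≤ 4
  b_5=6 > 5
  fails at i=5 ⇒ NO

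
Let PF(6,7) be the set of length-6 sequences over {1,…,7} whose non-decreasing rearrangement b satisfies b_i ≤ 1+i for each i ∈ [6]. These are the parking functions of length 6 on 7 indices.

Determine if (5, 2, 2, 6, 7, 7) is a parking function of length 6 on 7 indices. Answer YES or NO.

Sorted: b = (2, 2, 5, 6, 7, 7).
  b_1=2 ≤ 2
  b_2=2 ≤ 3
  b_3=5 > 4
  fails at i=3 ⇒ NO

NO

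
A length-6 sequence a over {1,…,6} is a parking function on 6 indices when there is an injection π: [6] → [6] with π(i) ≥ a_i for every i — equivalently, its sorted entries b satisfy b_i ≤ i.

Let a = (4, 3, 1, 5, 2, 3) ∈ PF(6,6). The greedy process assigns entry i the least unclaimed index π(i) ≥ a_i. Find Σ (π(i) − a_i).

3

Σπ(i) = 1+…+6 = 21; Σa = 4+3+1+5+2+3 = 18; disp = 21−18 = 3.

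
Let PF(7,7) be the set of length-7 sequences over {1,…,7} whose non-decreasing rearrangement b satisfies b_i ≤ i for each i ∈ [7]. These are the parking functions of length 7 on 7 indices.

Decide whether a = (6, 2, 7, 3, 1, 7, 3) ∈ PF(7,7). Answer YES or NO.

Rearranged: b = (1, 2, 3, 3, 6, 7, 7).
  b_1=1 ≤ 1
  b_2=2 ≤ 2
  b_3=3 ≤ 3
  b_4=3 ≤ 4
  b_5=6 > 5
  fails at i=5 ⇒ NO

NO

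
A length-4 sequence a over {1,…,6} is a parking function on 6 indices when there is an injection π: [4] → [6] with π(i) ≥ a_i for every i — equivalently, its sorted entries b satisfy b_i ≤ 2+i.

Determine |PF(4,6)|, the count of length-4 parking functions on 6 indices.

|PF(4,6)| = (6+1−4)·(6+1)^{4−1} = 3·343 = 1029 (Pollak)
E.g. (3,6,1,4) → sorted (1,3,4,6): b_i ≤ 2+i ∀i, a PF.

1029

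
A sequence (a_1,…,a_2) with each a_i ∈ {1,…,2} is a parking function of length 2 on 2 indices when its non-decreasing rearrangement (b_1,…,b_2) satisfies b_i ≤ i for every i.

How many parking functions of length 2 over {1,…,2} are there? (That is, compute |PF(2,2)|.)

3

|PF(2,2)| = 1·3^1 = 1×3 = 3
E.g. (2,1) → sorted (1,2): b_i ≤ i ∀i, a PF.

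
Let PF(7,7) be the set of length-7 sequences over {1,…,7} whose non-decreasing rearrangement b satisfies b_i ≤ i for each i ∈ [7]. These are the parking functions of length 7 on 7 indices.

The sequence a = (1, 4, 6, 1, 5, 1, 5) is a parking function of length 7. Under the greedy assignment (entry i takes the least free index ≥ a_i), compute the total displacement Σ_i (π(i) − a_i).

Σπ(i) = 1+…+7 = 28; Σa = 1+4+6+1+5+1+5 = 23; disp = 28−23 = 5.

5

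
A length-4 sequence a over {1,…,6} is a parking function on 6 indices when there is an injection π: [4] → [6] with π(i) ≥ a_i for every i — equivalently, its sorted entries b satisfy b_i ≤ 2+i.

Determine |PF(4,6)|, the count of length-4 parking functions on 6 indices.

1029

#PF = (6−4+1)·(6+1)^(4−1) = 3 · 343 = 1029 [KW]
Check (4,3,4,2) → sorted (2,3,4,4): b_i ≤ 2+i ∀i, a PF.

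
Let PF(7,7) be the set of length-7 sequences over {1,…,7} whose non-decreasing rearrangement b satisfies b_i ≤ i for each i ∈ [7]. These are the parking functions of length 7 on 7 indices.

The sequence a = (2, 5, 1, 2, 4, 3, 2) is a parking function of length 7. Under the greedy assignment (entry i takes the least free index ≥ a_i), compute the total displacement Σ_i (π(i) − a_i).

Σπ(i) = 1+…+7 = 28; Σa = 2+5+1+2+4+3+2 = 19; disp = 28−19 = 9.

9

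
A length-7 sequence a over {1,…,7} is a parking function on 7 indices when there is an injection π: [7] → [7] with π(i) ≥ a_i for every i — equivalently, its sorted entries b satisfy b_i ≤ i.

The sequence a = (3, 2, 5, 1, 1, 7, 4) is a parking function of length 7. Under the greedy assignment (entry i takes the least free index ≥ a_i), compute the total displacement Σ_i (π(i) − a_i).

Σπ = 28 ({1..7} each once); Σa = 3+2+5+1+1+7+4 = 23; disp = 28−23 = 5.

5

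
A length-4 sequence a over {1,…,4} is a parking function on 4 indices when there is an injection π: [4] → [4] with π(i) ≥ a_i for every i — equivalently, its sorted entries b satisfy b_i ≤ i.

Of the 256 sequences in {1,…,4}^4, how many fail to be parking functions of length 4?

131

Count = 1·5^3 = 1·125 = 125 [KW]
E.g. (2,2,3,3) → sorted (2,2,3,3): b_1=2>1, not a PF.
4^4 − 125 = 256 − 125 = 131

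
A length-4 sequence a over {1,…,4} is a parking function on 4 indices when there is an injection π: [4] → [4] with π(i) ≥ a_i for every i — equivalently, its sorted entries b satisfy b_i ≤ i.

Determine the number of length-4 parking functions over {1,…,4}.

125

|PF| = 1·5^3 = 1·125 = 125 (Konheim–Weiss)
Check (1,1,1,1) → sorted (1,1,1,1): b_i ≤ i ∀i, a PF.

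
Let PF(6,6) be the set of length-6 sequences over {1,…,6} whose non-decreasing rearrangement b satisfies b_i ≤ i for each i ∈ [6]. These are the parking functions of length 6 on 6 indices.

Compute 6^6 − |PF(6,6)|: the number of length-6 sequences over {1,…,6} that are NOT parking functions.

29849

Count = 1·7^5 = 1 · 16807 = 16807 (Pollak)
One tuple (6,6,4,6,6,4) → sorted (4,4,6,6,6,6): b_1=4>1, not a PF.
6^6 − 16807 = 46656 − 16807 = 29849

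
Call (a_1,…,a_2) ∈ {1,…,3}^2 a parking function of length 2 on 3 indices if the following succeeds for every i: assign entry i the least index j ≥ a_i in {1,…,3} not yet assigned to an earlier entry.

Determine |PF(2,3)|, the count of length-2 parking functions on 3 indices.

8

#PF = (3−2+1)·(3+1)^(2−1) = 2 · 4 = 8
One tuple (2,2) → sorted (2,2): b_i ≤ 1+i ∀i, a PF.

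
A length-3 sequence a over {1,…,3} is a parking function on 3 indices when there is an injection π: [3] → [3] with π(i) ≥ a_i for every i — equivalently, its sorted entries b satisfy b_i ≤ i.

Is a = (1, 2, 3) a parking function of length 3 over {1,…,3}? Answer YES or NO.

Order a: b = (1, 2, 3).
  b_1=1 ≤ 1
  b_2=2 ≤ 2
  b_3=3 ≤ 3
All bounds hold ⇒ YES

YES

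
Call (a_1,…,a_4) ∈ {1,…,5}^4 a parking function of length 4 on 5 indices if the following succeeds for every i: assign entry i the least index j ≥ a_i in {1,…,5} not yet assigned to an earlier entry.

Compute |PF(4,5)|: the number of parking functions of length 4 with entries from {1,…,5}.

432

Count = (5−4+1)·(5+1)^(4−1) = 2·216 = 432 (Konheim–Weiss)
E.g. (3,3,2,1) → sorted (1,2,3,3): b_i ≤ 1+i ∀i, a PF.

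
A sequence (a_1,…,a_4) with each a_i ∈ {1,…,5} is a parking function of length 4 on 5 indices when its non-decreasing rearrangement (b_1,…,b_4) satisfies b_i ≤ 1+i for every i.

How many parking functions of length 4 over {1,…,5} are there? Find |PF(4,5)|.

432

|PF| = (5+1−4)·(5+1)^{4−1} = 2×216 = 432 (Pollak)
Check (3,1,2,2) → sorted (1,2,2,3): b_i ≤ 1+i ∀i, a PF.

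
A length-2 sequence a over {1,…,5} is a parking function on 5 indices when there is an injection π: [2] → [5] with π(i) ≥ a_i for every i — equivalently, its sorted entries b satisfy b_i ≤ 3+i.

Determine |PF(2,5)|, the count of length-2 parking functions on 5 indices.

|PF| = (5+1−2)·(5+1)^{2−1} = 4 · 6 = 24 [KW]
One tuple (2,5) → sorted (2,5): b_i ≤ 3+i ∀i, a PF.

24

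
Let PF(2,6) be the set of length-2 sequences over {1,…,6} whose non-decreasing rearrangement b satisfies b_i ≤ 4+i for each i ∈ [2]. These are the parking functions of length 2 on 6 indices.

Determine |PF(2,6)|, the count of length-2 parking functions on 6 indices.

#PF = 5·7^1 = 5·7 = 35 [KW]
One tuple (5,6) → sorted (5,6): b_i ≤ 4+i ∀i, a PF.

35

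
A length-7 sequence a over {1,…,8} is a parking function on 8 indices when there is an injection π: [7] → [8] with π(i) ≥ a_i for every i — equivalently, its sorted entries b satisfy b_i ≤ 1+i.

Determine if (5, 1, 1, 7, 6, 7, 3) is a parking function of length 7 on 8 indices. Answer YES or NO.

YES

Sorted: b = (1, 1, 3, 5, 6, 7, 7).
  b_1=1 ≤ 2
  b_2=1 ≤ 3
  b_3=3 ≤ 4
  b_4=5 ≤ 5
  b_5=6 ≤ 6
  b_6=7 ≤ 7
  b_7=7 ≤ 8
All bounds hold ⇒ YES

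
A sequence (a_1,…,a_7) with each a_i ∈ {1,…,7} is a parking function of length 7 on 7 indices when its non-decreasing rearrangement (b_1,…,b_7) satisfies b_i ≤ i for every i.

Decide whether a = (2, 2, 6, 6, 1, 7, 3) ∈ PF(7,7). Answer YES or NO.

Rearranged: b = (1, 2, 2, 3, 6, 6, 7).
  b_1=1 ≤ 1
  b_2=2 ≤ 2
  b_3=2 ≤ 3
  b_4=3 ≤ 4
  b_5=6 > 5
  fails at i=5 ⇒ NO

NO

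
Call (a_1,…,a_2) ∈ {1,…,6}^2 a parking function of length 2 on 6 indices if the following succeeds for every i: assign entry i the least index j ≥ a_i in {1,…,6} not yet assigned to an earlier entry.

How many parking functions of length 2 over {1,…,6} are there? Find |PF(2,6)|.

|PF| = (7−2)·7^(2−1) = 5 · 7 = 35 (Pollak)
Example (2,1) → sorted (1,2): b_i ≤ 4+i ∀i, a PF.

35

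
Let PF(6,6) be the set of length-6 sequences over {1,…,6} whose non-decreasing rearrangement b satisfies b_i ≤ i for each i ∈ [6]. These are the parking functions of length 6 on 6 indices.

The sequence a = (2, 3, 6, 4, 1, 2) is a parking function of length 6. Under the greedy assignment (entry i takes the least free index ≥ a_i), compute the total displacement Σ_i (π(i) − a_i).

Σπ(i) = 1+…+6 = 21; Σa = 2+3+6+4+1+2 = 18; disp = 21−18 = 3.

3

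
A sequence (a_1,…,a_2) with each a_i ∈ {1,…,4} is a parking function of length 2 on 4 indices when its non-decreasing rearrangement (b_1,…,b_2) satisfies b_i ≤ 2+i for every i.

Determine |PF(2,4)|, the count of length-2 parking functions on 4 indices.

#PF = (4+1−2)·(4+1)^{2−1} = 3×5 = 15 (Konheim–Weiss)
Check (3,2) → sorted (2,3): b_i ≤ 2+i ∀i, a PF.

15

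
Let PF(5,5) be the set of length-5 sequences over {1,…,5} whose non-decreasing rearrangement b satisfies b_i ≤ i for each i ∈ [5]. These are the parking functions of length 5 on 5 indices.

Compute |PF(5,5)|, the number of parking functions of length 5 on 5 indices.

1296

Count = (6−5)·6^(5−1) = 1 · 1296 = 1296 [KW]
One tuple (2,2,3,1,5) → sorted (1,2,2,3,5): b_i ≤ i ∀i, a PF.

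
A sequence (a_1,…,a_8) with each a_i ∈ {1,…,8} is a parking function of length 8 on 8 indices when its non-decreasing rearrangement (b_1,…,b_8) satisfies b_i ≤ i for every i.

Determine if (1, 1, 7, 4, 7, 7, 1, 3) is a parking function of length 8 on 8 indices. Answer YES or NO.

NO

Sorted: b = (1, 1, 1, 3, 4, 7, 7, 7).
  b_1=1 ≤ 1
  b_2=1 ≤ 2
  b_3=1 ≤ 3
  b_4=3 ≤ 4
  b_5=4 ≤ 5
  b_6=7 > 6
  fails at i=6 ⇒ NO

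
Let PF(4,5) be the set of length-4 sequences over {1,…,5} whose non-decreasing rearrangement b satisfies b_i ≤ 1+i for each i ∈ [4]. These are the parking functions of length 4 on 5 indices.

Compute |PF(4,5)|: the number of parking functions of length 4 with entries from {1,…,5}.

|PF(4,5)| = (5+1−4)·(5+1)^{4−1} = 2·216 = 432 [KW]
Check (5,3,3,1) → sorted (1,3,3,5): b_i ≤ 1+i ∀i, a PF.

432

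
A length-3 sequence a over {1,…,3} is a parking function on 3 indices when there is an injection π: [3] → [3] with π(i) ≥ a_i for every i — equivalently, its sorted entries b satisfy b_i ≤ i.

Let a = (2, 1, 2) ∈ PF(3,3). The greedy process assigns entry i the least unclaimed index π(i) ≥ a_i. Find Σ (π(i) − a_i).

Σπ(i) = 1+…+3 = 6; Σa = 2+1+2 = 5; disp = 6−5 = 1.

1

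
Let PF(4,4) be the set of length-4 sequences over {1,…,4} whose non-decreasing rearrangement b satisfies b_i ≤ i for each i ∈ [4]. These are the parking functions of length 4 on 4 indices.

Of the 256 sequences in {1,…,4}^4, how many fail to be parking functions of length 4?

131

#PF = (4−4+1)·(4+1)^(4−1) = 1×125 = 125
One tuple (3,4,3,4) → sorted (3,3,4,4): b_1=3>1, not a PF.
4^4 − 125 = 256 − 125 = 131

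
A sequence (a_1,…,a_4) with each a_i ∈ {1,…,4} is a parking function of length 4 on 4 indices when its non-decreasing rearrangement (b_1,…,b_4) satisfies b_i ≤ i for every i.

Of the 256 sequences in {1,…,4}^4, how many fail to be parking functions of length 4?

#PF = (4+1−4)·(4+1)^{4−1} = 1·125 = 125 [KW]
Check (4,3,3,3) → sorted (3,3,3,4): b_1=3>1, not a PF.
4^4 − 125 = 256 − 125 = 131

131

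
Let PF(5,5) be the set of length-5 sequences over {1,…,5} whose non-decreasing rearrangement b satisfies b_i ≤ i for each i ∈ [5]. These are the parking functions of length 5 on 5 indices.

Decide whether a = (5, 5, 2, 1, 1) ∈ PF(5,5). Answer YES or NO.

NO

Order a: b = (1, 1, 2, 5, 5).
  b_1=1 ≤ 1
  b_2=1 ≤ 2
  b_3=2 ≤ 3
  b_4=5 > 4
  fails at i=4 ⇒ NO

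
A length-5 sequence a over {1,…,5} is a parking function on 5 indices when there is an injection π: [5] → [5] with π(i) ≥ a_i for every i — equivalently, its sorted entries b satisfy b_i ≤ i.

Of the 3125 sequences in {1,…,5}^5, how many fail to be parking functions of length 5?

1829

|PF| = (6−5)·6^(5−1) = 1·1296 = 1296
E.g. (4,3,2,3,4) → sorted (2,3,3,4,4): b_1=2>1, not a PF.
5^5 − 1296 = 3125 − 1296 = 1829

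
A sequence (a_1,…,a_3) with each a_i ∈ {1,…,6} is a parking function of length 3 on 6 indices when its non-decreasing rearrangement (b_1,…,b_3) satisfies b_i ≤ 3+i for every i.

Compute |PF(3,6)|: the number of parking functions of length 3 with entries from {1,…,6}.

#PF = (6−3+1)·(6+1)^(3−1) = 4·49 = 196 (Konheim–Weiss)
E.g. (3,4,5) → sorted (3,4,5): b_i ≤ 3+i ∀i, a PF.

196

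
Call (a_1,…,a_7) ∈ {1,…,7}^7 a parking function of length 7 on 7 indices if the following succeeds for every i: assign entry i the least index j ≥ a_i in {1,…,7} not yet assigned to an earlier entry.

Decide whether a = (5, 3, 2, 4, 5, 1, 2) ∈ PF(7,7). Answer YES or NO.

Rearranged: b = (1, 2, 2, 3, 4, 5, 5).
  b_1=1 ≤ 1
  b_2=2 ≤ 2
  b_3=2 ≤ 3
  b_4=3 ≤ 4
  b_5=4 ≤ 5
  b_6=5 ≤ 6
  b_7=5 ≤ 7
All bounds hold ⇒ YES

YES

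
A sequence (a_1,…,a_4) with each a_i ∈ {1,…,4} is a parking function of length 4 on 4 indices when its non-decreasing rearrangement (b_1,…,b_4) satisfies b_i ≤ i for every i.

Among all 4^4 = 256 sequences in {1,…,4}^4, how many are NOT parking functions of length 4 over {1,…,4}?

|PF| = (4−4+1)·(4+1)^(4−1) = 1·125 = 125
E.g. (2,4,4,4) → sorted (2,4,4,4): b_1=2>1, not a PF.
Total 256; non-PF = 256−125 = 131

131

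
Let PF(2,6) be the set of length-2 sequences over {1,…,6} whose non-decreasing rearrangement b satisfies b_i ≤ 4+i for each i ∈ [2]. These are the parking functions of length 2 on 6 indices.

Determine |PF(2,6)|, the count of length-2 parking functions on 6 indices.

35

#PF = (7−2)·7^(2−1) = 5 · 7 = 35 (Konheim–Weiss)
E.g. (5,4) → sorted (4,5): b_i ≤ 4+i ∀i, a PF.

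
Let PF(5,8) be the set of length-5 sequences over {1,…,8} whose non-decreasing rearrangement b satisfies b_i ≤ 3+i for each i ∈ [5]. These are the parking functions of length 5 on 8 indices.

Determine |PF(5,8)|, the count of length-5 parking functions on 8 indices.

26244

|PF(5,8)| = (8−5+1)·(8+1)^(5−1) = 4·6561 = 26244 [KW]
Example (7,3,6,6,1) → sorted (1,3,6,6,7): b_i ≤ 3+i ∀i, a PF.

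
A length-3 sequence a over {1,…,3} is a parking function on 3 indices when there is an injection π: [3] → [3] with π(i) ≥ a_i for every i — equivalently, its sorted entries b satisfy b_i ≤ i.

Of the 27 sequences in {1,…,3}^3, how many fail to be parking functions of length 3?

11

Count = (4−3)·4^(3−1) = 1 · 16 = 16
E.g. (3,3,3) → sorted (3,3,3): b_1=3>1, not a PF.
Total 27; non-PF = 27−16 = 11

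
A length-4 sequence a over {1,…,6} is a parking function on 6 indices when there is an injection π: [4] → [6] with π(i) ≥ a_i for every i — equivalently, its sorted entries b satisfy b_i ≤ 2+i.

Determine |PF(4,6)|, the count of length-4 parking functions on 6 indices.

#PF = (6−4+1)·(6+1)^(4−1) = 3·343 = 1029 (Pollak)
Example (2,4,4,3) → sorted (2,3,4,4): b_i ≤ 2+i ∀i, a PF.

1029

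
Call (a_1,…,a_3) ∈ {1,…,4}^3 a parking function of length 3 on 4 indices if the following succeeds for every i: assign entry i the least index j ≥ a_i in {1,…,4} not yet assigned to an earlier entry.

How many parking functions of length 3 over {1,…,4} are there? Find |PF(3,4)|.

|PF| = (5−3)·5^(3−1) = 2 · 25 = 50 (Konheim–Weiss)
Check (1,2,3) → sorted (1,2,3): b_i ≤ 1+i ∀i, a PF.

50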